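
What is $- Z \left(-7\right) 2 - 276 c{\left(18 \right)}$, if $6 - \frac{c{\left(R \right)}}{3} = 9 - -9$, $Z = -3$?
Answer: $9894$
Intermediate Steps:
$c{\left(R \right)} = -36$ ($c{\left(R \right)} = 18 - 3 \left(9 - -9\right) = 18 - 3 \left(9 + 9\right) = 18 - 54 = -36$)
$- Z \left(-7\right) 2 - 276 c{\left(18 \right)} = - \left(-3\right) \left(-7\right) 2 - -9936 = - 21 \cdot 2 + 9936 = \left(-1\right) 42 + 9936 = -42 + 9936 = 9894$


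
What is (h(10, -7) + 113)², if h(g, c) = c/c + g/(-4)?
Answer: 49729/4 ≈ 12432.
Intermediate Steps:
h(g, c) = 1 - g/4 (h(g, c) = 1 + g*(-¼) = 1 - g/4)
(h(10, -7) + 113)² = ((1 - ¼*10) + 113)² = ((1 - 5/2) + 113)² = (-3/2 + 113)² = (223/2)² = 49729/4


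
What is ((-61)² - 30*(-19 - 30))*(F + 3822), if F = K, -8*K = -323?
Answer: 160396709/8 ≈ 2.0050e+7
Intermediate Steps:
K = 323/8 (K = -⅛*(-323) = 323/8 ≈ 40.375)
F = 323/8 ≈ 40.375
((-61)² - 30*(-19 - 30))*(F + 3822) = ((-61)² - 30*(-19 - 30))*(323/8 + 3822) = (3721 - 30*(-49))*(30899/8) = (3721 + 1470)*(30899/8) = 5191*(30899/8) = 160396709/8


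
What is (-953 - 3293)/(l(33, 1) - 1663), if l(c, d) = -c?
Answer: 2123/848 ≈ 2.5035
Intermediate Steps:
(-953 - 3293)/(l(33, 1) - 1663) = (-953 - 3293)/(-1*33 - 1663) = -4246/(-33 - 1663) = -4246/(-1696) = -4246*(-1/1696) = 2123/848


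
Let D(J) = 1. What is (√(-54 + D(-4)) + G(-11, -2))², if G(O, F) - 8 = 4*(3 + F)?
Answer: (12 + I*√53)² ≈ 91.0 + 174.72*I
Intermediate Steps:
G(O, F) = 20 + 4*F (G(O, F) = 8 + 4*(3 + F) = 8 + (12 + 4*F) = 20 + 4*F)
(√(-54 + D(-4)) + G(-11, -2))² = (√(-54 + 1) + (20 + 4*(-2)))² = (√(-53) + (20 - 8))² = (I*√53 + 12)² = (12 + I*√53)²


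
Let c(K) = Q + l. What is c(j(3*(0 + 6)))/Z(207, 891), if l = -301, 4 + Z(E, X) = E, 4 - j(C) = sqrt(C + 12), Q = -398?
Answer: -699/203 ≈ -3.4433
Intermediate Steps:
j(C) = 4 - sqrt(12 + C) (j(C) = 4 - sqrt(C + 12) = 4 - sqrt(12 + C))
Z(E, X) = -4 + E
c(K) = -699 (c(K) = -398 - 301 = -699)
c(j(3*(0 + 6)))/Z(207, 891) = -699/(-4 + 207) = -699/203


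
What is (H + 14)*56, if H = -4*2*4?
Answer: -1008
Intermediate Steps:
H = -32 (H = -8*4 = -32)
(H + 14)*56 = (-32 + 14)*56 = -18*56 = -1008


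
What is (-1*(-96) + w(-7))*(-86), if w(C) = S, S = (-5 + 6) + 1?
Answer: -8428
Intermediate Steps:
S = 2 (S = 1 + 1 = 2)
w(C) = 2
(-1*(-96) + w(-7))*(-86) = (-1*(-96) + 2)*(-86) = (96 + 2)*(-86) = 98*(-86) = -8428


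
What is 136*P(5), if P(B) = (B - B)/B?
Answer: 0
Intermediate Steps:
P(B) = 0 (P(B) = 0/B = 0)
136*P(5) = 136*0 = 0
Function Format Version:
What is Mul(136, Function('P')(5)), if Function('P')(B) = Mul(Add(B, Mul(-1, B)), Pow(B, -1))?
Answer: 0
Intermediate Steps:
Function('P')(B) = 0 (Function('P')(B) = Mul(0, Pow(B, -1)) = 0)
Mul(136, Function('P')(5)) = Mul(136, 0) = 0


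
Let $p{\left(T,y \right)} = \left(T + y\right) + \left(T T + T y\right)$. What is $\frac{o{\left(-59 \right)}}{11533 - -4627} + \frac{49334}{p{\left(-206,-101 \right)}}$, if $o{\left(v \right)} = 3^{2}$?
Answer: $\frac{159560771}{203405920} \approx 0.78444$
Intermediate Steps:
$p{\left(T,y \right)} = T + y + T^{2} + T y$ ($p{\left(T,y \right)} = \left(T + y\right) + \left(T^{2} + T y\right) = T + y + T^{2} + T y$)
$o{\left(v \right)} = 9$
$\frac{o{\left(-59 \right)}}{11533 - -4627} + \frac{49334}{p{\left(-206,-101 \right)}} = \frac{9}{11533 - -4627} + \frac{49334}{-206 - 101 + \left(-206\right)^{2} - -20806} = \frac{9}{11533 + 4627} + \frac{49334}{-206 - 101 + 42436 + 20806} = \frac{9}{16160} + \frac{49334}{62935} = \frac{159560771}{203405920}$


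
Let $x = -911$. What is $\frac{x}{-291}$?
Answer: $\frac{911}{291} \approx 3.1306$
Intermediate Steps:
$\frac{x}{-291} = - \frac{911}{-291} = \left(-911\right) \left(- \frac{1}{291}\right) = \frac{911}{291}$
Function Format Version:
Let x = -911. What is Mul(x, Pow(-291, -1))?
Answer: Rational(911, 291) ≈ 3.1306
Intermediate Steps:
Mul(x, Pow(-291, -1)) = Mul(-911, Pow(-291, -1)) = Mul(-911, Rational(-1, 291)) = Rational(911, 291)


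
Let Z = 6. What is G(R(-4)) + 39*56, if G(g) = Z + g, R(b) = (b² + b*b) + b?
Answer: 2218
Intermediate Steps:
R(b) = b + 2*b² (R(b) = (b² + b²) + b = 2*b² + b = b + 2*b²)
G(g) = 6 + g
G(R(-4)) + 39*56 = (6 - 4*(1 + 2*(-4))) + 39*56 = (6 - 4*(1 - 8)) + 2184 = (6 - 4*(-7)) + 2184 = (6 + 28) + 2184 = 34 + 2184 = 2218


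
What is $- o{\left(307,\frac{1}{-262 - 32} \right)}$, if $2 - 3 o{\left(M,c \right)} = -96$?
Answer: $- \frac{98}{3} \approx -32.667$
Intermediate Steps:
$o{\left(M,c \right)} = \frac{98}{3}$ ($o{\left(M,c \right)} = \frac{2}{3} - -32 = \frac{2}{3} + 32 = \frac{98}{3}$)
$- o{\left(307,\frac{1}{-262 - 32} \right)} = \left(-1\right) \frac{98}{3} = - \frac{98}{3}$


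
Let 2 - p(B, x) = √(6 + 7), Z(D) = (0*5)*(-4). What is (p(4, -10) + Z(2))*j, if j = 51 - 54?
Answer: -6 + 3*√13 ≈ 4.8167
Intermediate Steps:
Z(D) = 0 (Z(D) = 0*(-4) = 0)
p(B, x) = 2 - √13 (p(B, x) = 2 - √(6 + 7) = 2 - √13)
j = -3
(p(4, -10) + Z(2))*j = ((2 - √13) + 0)*(-3) = (2 - √13)*(-3) = -6 + 3*√13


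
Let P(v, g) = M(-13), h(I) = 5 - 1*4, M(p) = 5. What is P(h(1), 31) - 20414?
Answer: -20409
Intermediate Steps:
h(I) = 1 (h(I) = 5 - 4 = 1)
P(v, g) = 5
P(h(1), 31) - 20414 = 5 - 20414 = -20409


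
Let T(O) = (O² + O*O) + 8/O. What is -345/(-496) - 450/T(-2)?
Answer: -55455/496 ≈ -111.80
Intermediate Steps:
T(O) = 2*O² + 8/O (T(O) = (O² + O²) + 8/O = 2*O² + 8/O)
-345/(-496) - 450/T(-2) = -345/(-496) - 450*(-1/(4 + (-2)³)) = -345*(-1/496) - 450*(-1/(4 - 8)) = 345/496 - 450/(2*(-½)*(-4)) = 345/496 - 450/4 = 345/496 - 450*¼ = 345/496 - 225/2 = -55455/496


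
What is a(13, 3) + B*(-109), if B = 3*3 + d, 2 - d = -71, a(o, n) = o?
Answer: -8925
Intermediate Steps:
d = 73 (d = 2 - 1*(-71) = 2 + 71 = 73)
B = 82 (B = 3*3 + 73 = 9 + 73 = 82)
a(13, 3) + B*(-109) = 13 + 82*(-109) = 13 - 8938 = -8925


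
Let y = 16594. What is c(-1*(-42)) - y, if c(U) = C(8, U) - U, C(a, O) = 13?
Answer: -16623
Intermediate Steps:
c(U) = 13 - U
c(-1*(-42)) - y = (13 - (-1)*(-42)) - 1*16594 = (13 - 1*42) - 16594 = (13 - 42) - 16594 = -29 - 16594 = -16623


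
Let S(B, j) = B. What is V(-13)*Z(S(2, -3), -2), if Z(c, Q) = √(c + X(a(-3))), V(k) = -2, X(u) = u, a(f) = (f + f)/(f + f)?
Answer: -2*√3 ≈ -3.4641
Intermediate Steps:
a(f) = 1 (a(f) = (2*f)/((2*f)) = (2*f)*(1/(2*f)) = 1)
Z(c, Q) = √(1 + c) (Z(c, Q) = √(c + 1) = √(1 + c))
V(-13)*Z(S(2, -3), -2) = -2*√(1 + 2) = -2*√3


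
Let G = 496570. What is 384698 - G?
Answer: -111872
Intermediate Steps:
384698 - G = 384698 - 1*496570 = 384698 - 496570 = -111872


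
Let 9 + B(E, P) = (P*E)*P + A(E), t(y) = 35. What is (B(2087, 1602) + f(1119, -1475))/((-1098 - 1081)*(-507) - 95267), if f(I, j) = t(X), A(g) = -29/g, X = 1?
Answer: 11178149758109/2106797282 ≈ 5305.8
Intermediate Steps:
f(I, j) = 35
B(E, P) = -9 - 29/E + E*P**2 (B(E, P) = -9 + ((P*E)*P - 29/E) = -9 + ((E*P)*P - 29/E) = -9 + (E*P**2 - 29/E) = -9 + (-29/E + E*P**2) = -9 - 29/E + E*P**2)
(B(2087, 1602) + f(1119, -1475))/((-1098 - 1081)*(-507) - 95267) = ((-9 - 29/2087 + 2087*1602**2) + 35)/((-1098 - 1081)*(-507) - 95267) = ((-9 - 29*1/2087 + 2087*2566404) + 35)/(-2179*(-507) - 95267) = ((-9 - 29/2087 + 5356085148) + 35)/(1104753 - 95267) = (11178149685064/2087 + 35)/1009486 = (11178149758109/2087)*(1/1009486) = 11178149758109/2106797282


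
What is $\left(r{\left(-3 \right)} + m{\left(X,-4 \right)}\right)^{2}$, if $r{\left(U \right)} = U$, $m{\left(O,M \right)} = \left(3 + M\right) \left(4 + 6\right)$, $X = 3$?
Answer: $169$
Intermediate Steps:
$m{\left(O,M \right)} = 30 + 10 M$ ($m{\left(O,M \right)} = \left(3 + M\right) 10 = 30 + 10 M$)
$\left(r{\left(-3 \right)} + m{\left(X,-4 \right)}\right)^{2} = \left(-3 + \left(30 + 10 \left(-4\right)\right)\right)^{2} = \left(-3 + \left(30 - 40\right)\right)^{2} = \left(-3 - 10\right)^{2} = \left(-13\right)^{2} = 169$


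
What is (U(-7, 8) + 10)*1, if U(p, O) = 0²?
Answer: 10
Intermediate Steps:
U(p, O) = 0
(U(-7, 8) + 10)*1 = (0 + 10)*1 = 10*1 = 10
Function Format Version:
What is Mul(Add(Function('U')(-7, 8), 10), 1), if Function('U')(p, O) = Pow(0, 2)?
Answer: 10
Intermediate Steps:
Function('U')(p, O) = 0
Mul(Add(Function('U')(-7, 8), 10), 1) = Mul(Add(0, 10), 1) = Mul(10, 1) = 10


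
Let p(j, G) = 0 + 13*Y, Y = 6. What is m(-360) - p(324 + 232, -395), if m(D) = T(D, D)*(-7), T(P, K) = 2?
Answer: -92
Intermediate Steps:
p(j, G) = 78 (p(j, G) = 0 + 13*6 = 0 + 78 = 78)
m(D) = -14 (m(D) = 2*(-7) = -14)
m(-360) - p(324 + 232, -395) = -14 - 1*78 = -14 - 78 = -92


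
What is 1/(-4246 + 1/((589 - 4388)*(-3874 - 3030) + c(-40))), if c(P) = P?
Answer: -26228256/111365174975 ≈ -0.00023552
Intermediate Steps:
1/(-4246 + 1/((589 - 4388)*(-3874 - 3030) + c(-40))) = 1/(-4246 + 1/((589 - 4388)*(-3874 - 3030) - 40)) = 1/(-4246 + 1/(-3799*(-6904) - 40)) = 1/(-4246 + 1/(26228296 - 40)) = 1/(-4246 + 1/26228256) = 1/(-111365174975/26228256) = -26228256/111365174975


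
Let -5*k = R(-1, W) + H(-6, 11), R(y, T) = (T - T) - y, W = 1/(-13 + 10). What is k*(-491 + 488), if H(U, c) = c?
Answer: 36/5 ≈ 7.2000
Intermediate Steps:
W = -⅓ (W = 1/(-3) = -⅓ ≈ -0.33333)
R(y, T) = -y (R(y, T) = 0 - y = -y)
k = -12/5 (k = -(-1*(-1) + 11)/5 = -(1 + 11)/5 = -⅕*12 = -12/5 ≈ -2.4000)
k*(-491 + 488) = -12*(-491 + 488)/5 = -12/5*(-3) = 36/5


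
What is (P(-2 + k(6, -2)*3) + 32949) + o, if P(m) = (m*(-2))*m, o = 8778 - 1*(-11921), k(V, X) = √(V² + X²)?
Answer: 52920 + 48*√10 ≈ 53072.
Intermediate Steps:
o = 20699 (o = 8778 + 11921 = 20699)
P(m) = -2*m² (P(m) = (-2*m)*m = -2*m²)
(P(-2 + k(6, -2)*3) + 32949) + o = (-2*(-2 + √(6² + (-2)²)*3)² + 32949) + 20699 = (-2*(-2 + √(36 + 4)*3)² + 32949) + 20699 = (-2*(-2 + √40*3)² + 32949) + 20699 = (-2*(-2 + (2*√10)*3)² + 32949) + 20699 = (-2*(-2 + 6*√10)² + 32949) + 20699 = (32949 - 2*(-2 + 6*√10)²) + 20699 = 53648 - 2*(-2 + 6*√10)²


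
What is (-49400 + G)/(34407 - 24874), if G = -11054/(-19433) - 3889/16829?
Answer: -16155564622971/3117652844081 ≈ -5.1820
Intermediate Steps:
G = 110452829/327037957 (G = -11054*(-1/19433) - 3889*1/16829 = 11054/19433 - 3889/16829 = 110452829/327037957 ≈ 0.33774)
(-49400 + G)/(34407 - 24874) = (-49400 + 110452829/327037957)/(34407 - 24874) = -16155564622971/327037957/9533 = -16155564622971/327037957*1/9533 = -16155564622971/3117652844081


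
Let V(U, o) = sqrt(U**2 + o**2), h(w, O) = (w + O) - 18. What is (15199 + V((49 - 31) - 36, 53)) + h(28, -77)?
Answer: 15132 + sqrt(3133) ≈ 15188.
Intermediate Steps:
h(w, O) = -18 + O + w (h(w, O) = (O + w) - 18 = -18 + O + w)
(15199 + V((49 - 31) - 36, 53)) + h(28, -77) = (15199 + sqrt(((49 - 31) - 36)**2 + 53**2)) + (-18 - 77 + 28) = (15199 + sqrt((18 - 36)**2 + 2809)) - 67 = (15199 + sqrt((-18)**2 + 2809)) - 67 = (15199 + sqrt(324 + 2809)) - 67 = (15199 + sqrt(3133)) - 67 = 15132 + sqrt(3133)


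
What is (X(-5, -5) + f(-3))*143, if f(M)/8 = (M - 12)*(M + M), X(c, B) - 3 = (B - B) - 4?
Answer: 102817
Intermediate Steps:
X(c, B) = -1 (X(c, B) = 3 + ((B - B) - 4) = 3 + (0 - 4) = 3 - 4 = -1)
f(M) = 16*M*(-12 + M) (f(M) = 8*((M - 12)*(M + M)) = 8*((-12 + M)*(2*M)) = 8*(2*M*(-12 + M)) = 16*M*(-12 + M))
(X(-5, -5) + f(-3))*143 = (-1 + 16*(-3)*(-12 - 3))*143 = (-1 + 16*(-3)*(-15))*143 = (-1 + 720)*143 = 719*143 = 102817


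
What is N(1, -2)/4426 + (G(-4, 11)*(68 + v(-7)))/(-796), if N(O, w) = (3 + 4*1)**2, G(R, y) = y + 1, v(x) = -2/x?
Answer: -6278627/6165418 ≈ -1.0184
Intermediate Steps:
G(R, y) = 1 + y
N(O, w) = 49 (N(O, w) = (3 + 4)**2 = 7**2 = 49)
N(1, -2)/4426 + (G(-4, 11)*(68 + v(-7)))/(-796) = 49/4426 + ((1 + 11)*(68 - 2/(-7)))/(-796) = 49*(1/4426) + (12*(68 - 2*(-1/7)))*(-1/796) = 49/4426 + (12*(68 + 2/7))*(-1/796) = 49/4426 + (12*(478/7))*(-1/796) = 49/4426 + (5736/7)*(-1/796) = 49/4426 - 1434/1393 = -6278627/6165418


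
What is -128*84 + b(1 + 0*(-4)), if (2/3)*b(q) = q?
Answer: -21501/2 ≈ -10751.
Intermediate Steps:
b(q) = 3*q/2
-128*84 + b(1 + 0*(-4)) = -128*84 + 3*(1 + 0*(-4))/2 = -10752 + 3*(1 + 0)/2 = -10752 + (3/2)*1 = -10752 + 3/2 = -21501/2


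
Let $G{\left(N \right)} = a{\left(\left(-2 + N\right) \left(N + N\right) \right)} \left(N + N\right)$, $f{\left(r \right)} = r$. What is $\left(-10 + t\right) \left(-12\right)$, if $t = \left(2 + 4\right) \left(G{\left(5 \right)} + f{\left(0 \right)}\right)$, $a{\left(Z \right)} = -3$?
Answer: $2280$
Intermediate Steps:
$G{\left(N \right)} = - 6 N$ ($G{\left(N \right)} = - 3 \left(N + N\right) = - 3 \cdot 2 N = - 6 N$)
$t = -180$ ($t = \left(2 + 4\right) \left(\left(-6\right) 5 + 0\right) = 6 \left(-30 + 0\right) = 6 \left(-30\right) = -180$)
$\left(-10 + t\right) \left(-12\right) = \left(-10 - 180\right) \left(-12\right) = \left(-190\right) \left(-12\right) = 2280$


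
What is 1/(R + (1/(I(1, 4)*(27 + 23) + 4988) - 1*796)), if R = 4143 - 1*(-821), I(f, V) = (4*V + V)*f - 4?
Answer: 5788/24124385 ≈ 0.00023992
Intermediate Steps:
I(f, V) = -4 + 5*V*f (I(f, V) = (5*V)*f - 4 = 5*V*f - 4 = -4 + 5*V*f)
R = 4964 (R = 4143 + 821 = 4964)
1/(R + (1/(I(1, 4)*(27 + 23) + 4988) - 1*796)) = 1/(4964 + (1/((-4 + 5*4*1)*(27 + 23) + 4988) - 1*796)) = 1/(4964 + (1/((-4 + 20)*50 + 4988) - 796)) = 1/(4964 + (1/(16*50 + 4988) - 796)) = 1/(4964 + (1/(800 + 4988) - 796)) = 1/(4964 + (1/5788 - 796)) = 1/(4964 - 4607247/5788) = 1/(24124385/5788) = 5788/24124385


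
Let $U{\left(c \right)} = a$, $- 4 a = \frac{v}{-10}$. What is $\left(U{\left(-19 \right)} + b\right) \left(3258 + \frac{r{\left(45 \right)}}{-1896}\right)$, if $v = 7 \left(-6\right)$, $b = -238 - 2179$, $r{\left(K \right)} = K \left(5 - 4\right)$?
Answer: $- \frac{99577281801}{12640} \approx -7.878 \cdot 10^{6}$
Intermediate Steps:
$r{\left(K \right)} = K$ ($r{\left(K \right)} = K 1 = K$)
$b = -2417$ ($b = -238 - 2179 = -2417$)
$v = -42$
$a = - \frac{21}{20}$ ($a = - \frac{\left(-42\right) \frac{1}{-10}}{4} = - \frac{\left(-42\right) \left(- \frac{1}{10}\right)}{4} = \left(- \frac{1}{4}\right) \frac{21}{5} = - \frac{21}{20} \approx -1.05$)
$U{\left(c \right)} = - \frac{21}{20}$
$\left(U{\left(-19 \right)} + b\right) \left(3258 + \frac{r{\left(45 \right)}}{-1896}\right) = \left(- \frac{21}{20} - 2417\right) \left(3258 + \frac{45}{-1896}\right) = - \frac{48361 \left(3258 + 45 \left(- \frac{1}{1896}\right)\right)}{20} = - \frac{48361 \left(3258 - \frac{15}{632}\right)}{20} = \left(- \frac{48361}{20}\right) \frac{2059041}{632} = - \frac{99577281801}{12640}$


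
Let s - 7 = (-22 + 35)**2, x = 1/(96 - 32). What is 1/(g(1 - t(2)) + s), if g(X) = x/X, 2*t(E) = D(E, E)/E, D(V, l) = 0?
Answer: 64/11265 ≈ 0.0056813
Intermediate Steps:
x = 1/64 ≈ 0.015625
t(E) = 0 (t(E) = (0/E)/2 = (1/2)*0 = 0)
g(X) = 1/(64*X)
s = 176 (s = 7 + (-22 + 35)**2 = 7 + 13**2 = 7 + 169 = 176)
1/(g(1 - t(2)) + s) = 1/(1/(64*(1 - 1*0)) + 176) = 1/(1/(64*(1 + 0)) + 176) = 1/((1/64)/1 + 176) = 1/((1/64)*1 + 176) = 1/(1/64 + 176) = 1/(11265/64) = 64/11265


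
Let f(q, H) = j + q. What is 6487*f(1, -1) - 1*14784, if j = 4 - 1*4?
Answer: -8297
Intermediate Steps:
j = 0 (j = 4 - 4 = 0)
f(q, H) = q (f(q, H) = 0 + q = q)
6487*f(1, -1) - 1*14784 = 6487*1 - 1*14784 = 6487 - 14784 = -8297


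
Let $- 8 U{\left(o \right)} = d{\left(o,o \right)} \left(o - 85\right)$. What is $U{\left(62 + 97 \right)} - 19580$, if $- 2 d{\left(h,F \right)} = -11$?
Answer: $- \frac{157047}{8} \approx -19631.0$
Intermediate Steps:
$d{\left(h,F \right)} = \frac{11}{2}$ ($d{\left(h,F \right)} = \left(- \frac{1}{2}\right) \left(-11\right) = \frac{11}{2}$)
$U{\left(o \right)} = \frac{935}{16} - \frac{11 o}{16}$ ($U{\left(o \right)} = - \frac{\frac{11}{2} \left(o - 85\right)}{8} = - \frac{\frac{11}{2} \left(-85 + o\right)}{8} = - \frac{- \frac{935}{2} + \frac{11 o}{2}}{8} = \frac{935}{16} - \frac{11 o}{16}$)
$U{\left(62 + 97 \right)} - 19580 = \left(\frac{935}{16} - \frac{11 \left(62 + 97\right)}{16}\right) - 19580 = \left(\frac{935}{16} - \frac{1749}{16}\right) - 19580 = - \frac{407}{8} - 19580 = - \frac{157047}{8}$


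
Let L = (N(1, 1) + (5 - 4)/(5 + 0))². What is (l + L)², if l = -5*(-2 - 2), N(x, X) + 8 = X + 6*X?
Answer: 266256/625 ≈ 426.01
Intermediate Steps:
N(x, X) = -8 + 7*X (N(x, X) = -8 + (X + 6*X) = -8 + 7*X)
L = 16/25 (L = ((-8 + 7*1) + (5 - 4)/(5 + 0))² = ((-8 + 7) + 1/5)² = (-1 + 1*(⅕))² = (-1 + ⅕)² = (-⅘)² = 16/25 ≈ 0.64000)
l = 20 (l = -5*(-4) = 20)
(l + L)² = (20 + 16/25)² = (516/25)² = 266256/625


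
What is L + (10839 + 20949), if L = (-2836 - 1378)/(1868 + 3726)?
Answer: 88908929/2797 ≈ 31787.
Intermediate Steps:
L = -2107/2797 (L = -4214/5594 = -4214*1/5594 = -2107/2797 ≈ -0.75331)
L + (10839 + 20949) = -2107/2797 + (10839 + 20949) = -2107/2797 + 31788 = 88908929/2797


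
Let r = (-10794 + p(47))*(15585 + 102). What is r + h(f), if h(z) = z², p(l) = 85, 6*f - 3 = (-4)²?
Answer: -6047714627/36 ≈ -1.6799e+8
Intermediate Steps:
f = 19/6 (f = ½ + (⅙)*(-4)² = ½ + (⅙)*16 = ½ + 8/3 = 19/6 ≈ 3.1667)
r = -167992083 (r = (-10794 + 85)*(15585 + 102) = -10709*15687 = -167992083)
r + h(f) = -167992083 + (19/6)² = -167992083 + 361/36 = -6047714627/36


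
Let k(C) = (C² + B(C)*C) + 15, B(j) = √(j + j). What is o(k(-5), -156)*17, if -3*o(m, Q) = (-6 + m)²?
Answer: -5134 + 5780*I*√10/3 ≈ -5134.0 + 6092.7*I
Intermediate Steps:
B(j) = √2*√j (B(j) = √(2*j) = √2*√j)
k(C) = 15 + C² + √2*C^(3/2) (k(C) = (C² + (√2*√C)*C) + 15 = (C² + √2*C^(3/2)) + 15 = 15 + C² + √2*C^(3/2))
o(m, Q) = -(-6 + m)²/3
o(k(-5), -156)*17 = -(-6 + (15 + (-5)² + √2*(-5)^(3/2)))²/3*17 = -(-6 + (15 + 25 + √2*(-5*I*√5)))²/3*17 = -(-6 + (15 + 25 - 5*I*√10))²/3*17 = -(-6 + (40 - 5*I*√10))²/3*17 = -(34 - 5*I*√10)²/3*17 = -17*(34 - 5*I*√10)²/3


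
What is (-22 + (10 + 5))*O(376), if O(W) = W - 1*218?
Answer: -1106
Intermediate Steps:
O(W) = -218 + W (O(W) = W - 218 = -218 + W)
(-22 + (10 + 5))*O(376) = (-22 + (10 + 5))*(-218 + 376) = (-22 + 15)*158 = -7*158 = -1106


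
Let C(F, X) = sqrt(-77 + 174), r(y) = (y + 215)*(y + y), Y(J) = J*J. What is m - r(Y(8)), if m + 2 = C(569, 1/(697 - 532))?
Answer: -35714 + sqrt(97) ≈ -35704.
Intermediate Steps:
Y(J) = J**2
r(y) = 2*y*(215 + y) (r(y) = (215 + y)*(2*y) = 2*y*(215 + y))
C(F, X) = sqrt(97)
m = -2 + sqrt(97) ≈ 7.8489
m - r(Y(8)) = (-2 + sqrt(97)) - 2*8**2*(215 + 8**2) = (-2 + sqrt(97)) - 2*64*(215 + 64) = (-2 + sqrt(97)) - 2*64*279 = (-2 + sqrt(97)) - 1*35712 = (-2 + sqrt(97)) - 35712 = -35714 + sqrt(97)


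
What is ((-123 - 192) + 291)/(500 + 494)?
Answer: -12/497 ≈ -0.024145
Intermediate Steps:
((-123 - 192) + 291)/(500 + 494) = (-315 + 291)/994 = -24*1/994 = -12/497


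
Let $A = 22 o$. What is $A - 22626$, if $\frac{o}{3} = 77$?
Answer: $-17544$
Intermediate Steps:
$o = 231$ ($o = 3 \cdot 77 = 231$)
$A = 5082$ ($A = 22 \cdot 231 = 5082$)
$A - 22626 = 5082 - 22626 = -17544$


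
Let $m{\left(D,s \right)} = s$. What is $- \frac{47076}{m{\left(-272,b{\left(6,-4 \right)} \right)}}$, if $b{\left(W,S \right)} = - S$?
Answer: $-11769$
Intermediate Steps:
$- \frac{47076}{m{\left(-272,b{\left(6,-4 \right)} \right)}} = - \frac{47076}{\left(-1\right) \left(-4\right)} = - \frac{47076}{4} = \left(-47076\right) \frac{1}{4} = -11769$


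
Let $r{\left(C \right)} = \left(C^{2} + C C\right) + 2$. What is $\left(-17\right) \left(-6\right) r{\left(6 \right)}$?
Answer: $7548$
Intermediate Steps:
$r{\left(C \right)} = 2 + 2 C^{2}$ ($r{\left(C \right)} = \left(C^{2} + C^{2}\right) + 2 = 2 C^{2} + 2 = 2 + 2 C^{2}$)
$\left(-17\right) \left(-6\right) r{\left(6 \right)} = \left(-17\right) \left(-6\right) \left(2 + 2 \cdot 6^{2}\right) = 102 \left(2 + 2 \cdot 36\right) = 102 \left(2 + 72\right) = 102 \cdot 74 = 7548$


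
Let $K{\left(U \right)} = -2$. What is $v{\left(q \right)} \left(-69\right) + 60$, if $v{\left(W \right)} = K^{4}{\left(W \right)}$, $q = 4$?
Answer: $-1044$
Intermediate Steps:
$v{\left(W \right)} = 16$ ($v{\left(W \right)} = \left(-2\right)^{4} = 16$)
$v{\left(q \right)} \left(-69\right) + 60 = 16 \left(-69\right) + 60 = -1104 + 60 = -1044$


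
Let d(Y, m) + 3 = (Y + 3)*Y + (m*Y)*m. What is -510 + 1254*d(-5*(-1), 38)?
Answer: 9099768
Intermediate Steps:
d(Y, m) = -3 + Y*m² + Y*(3 + Y) (d(Y, m) = -3 + ((Y + 3)*Y + (m*Y)*m) = -3 + ((3 + Y)*Y + (Y*m)*m) = -3 + (Y*(3 + Y) + Y*m²) = -3 + (Y*m² + Y*(3 + Y)) = -3 + Y*m² + Y*(3 + Y))
-510 + 1254*d(-5*(-1), 38) = -510 + 1254*(-3 + (-5*(-1))² + 3*(-5*(-1)) - 5*(-1)*38²) = -510 + 1254*(-3 + 5² + 3*5 + 5*1444) = -510 + 1254*(-3 + 25 + 15 + 7220) = -510 + 1254*7257 = -510 + 9100278 = 9099768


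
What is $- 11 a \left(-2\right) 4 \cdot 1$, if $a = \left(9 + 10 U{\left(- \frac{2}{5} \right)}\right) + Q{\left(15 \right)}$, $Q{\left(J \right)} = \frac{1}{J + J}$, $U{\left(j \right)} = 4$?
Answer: $\frac{64724}{15} \approx 4314.9$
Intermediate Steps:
$Q{\left(J \right)} = \frac{1}{2 J}$
$a = \frac{1471}{30}$ ($a = \left(9 + 10 \cdot 4\right) + \frac{1}{2 \cdot 15} = \left(9 + 40\right) + \frac{1}{2} \cdot \frac{1}{15} = 49 + \frac{1}{30} = \frac{1471}{30} \approx 49.033$)
$- 11 a \left(-2\right) 4 \cdot 1 = \left(-11\right) \frac{1471}{30} \left(-2\right) 4 \cdot 1 = - \frac{16181 \left(\left(-8\right) 1\right)}{30} = \left(- \frac{16181}{30}\right) \left(-8\right) = \frac{64724}{15}$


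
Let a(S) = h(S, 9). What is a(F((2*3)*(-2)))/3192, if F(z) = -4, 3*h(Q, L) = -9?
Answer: -1/1064 ≈ -0.00093985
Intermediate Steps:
h(Q, L) = -3 (h(Q, L) = (⅓)*(-9) = -3)
a(S) = -3
a(F((2*3)*(-2)))/3192 = -3/3192 = -3*1/3192 = -1/1064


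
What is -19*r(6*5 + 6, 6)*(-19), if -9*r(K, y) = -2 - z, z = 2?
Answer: 1444/9 ≈ 160.44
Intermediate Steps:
r(K, y) = 4/9 (r(K, y) = -(-2 - 1*2)/9 = -(-2 - 2)/9 = -⅑*(-4) = 4/9)
-19*r(6*5 + 6, 6)*(-19) = -19*4/9*(-19) = -76/9*(-19) = 1444/9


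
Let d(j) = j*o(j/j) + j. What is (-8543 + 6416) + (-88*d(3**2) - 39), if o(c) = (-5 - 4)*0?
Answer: -2958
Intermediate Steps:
o(c) = 0 (o(c) = -9*0 = 0)
d(j) = j (d(j) = j*0 + j = 0 + j = j)
(-8543 + 6416) + (-88*d(3**2) - 39) = (-8543 + 6416) + (-88*3**2 - 39) = -2127 + (-88*9 - 39) = -2127 + (-792 - 39) = -2127 - 831 = -2958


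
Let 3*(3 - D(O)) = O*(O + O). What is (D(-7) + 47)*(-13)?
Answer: -676/3 ≈ -225.33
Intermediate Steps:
D(O) = 3 - 2*O²/3 (D(O) = 3 - O*(O + O)/3 = 3 - O*2*O/3 = 3 - 2*O²/3)
(D(-7) + 47)*(-13) = ((3 - ⅔*(-7)²) + 47)*(-13) = ((3 - ⅔*49) + 47)*(-13) = ((3 - 98/3) + 47)*(-13) = (-89/3 + 47)*(-13) = (52/3)*(-13) = -676/3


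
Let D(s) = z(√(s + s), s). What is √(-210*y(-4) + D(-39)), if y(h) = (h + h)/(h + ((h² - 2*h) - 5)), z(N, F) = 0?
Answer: 4*√7 ≈ 10.583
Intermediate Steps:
y(h) = 2*h/(-5 + h² - h) (y(h) = (2*h)/(h + (-5 + h² - 2*h)) = (2*h)/(-5 + h² - h) = 2*h/(-5 + h² - h))
D(s) = 0
√(-210*y(-4) + D(-39)) = √(-420*(-4)/(-5 + (-4)² - 1*(-4)) + 0) = √(-420*(-4)/(-5 + 16 + 4) + 0) = √(-420*(-4)/15 + 0) = √(-210*(-8/15) + 0) = √(112 + 0) = √112 = 4*√7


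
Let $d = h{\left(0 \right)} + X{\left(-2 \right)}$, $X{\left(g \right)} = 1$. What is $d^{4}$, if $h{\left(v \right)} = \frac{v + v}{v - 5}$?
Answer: $1$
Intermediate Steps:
$h{\left(v \right)} = \frac{2 v}{-5 + v}$
$d = 1$ ($d = 2 \cdot 0 \frac{1}{-5 + 0} + 1 = 2 \cdot 0 \frac{1}{-5} + 1 = 2 \cdot 0 \left(- \frac{1}{5}\right) + 1 = 0 + 1 = 1$)
$d^{4} = 1^{4} = 1$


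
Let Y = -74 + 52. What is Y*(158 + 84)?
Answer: -5324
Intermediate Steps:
Y = -22
Y*(158 + 84) = -22*(158 + 84) = -22*242 = -5324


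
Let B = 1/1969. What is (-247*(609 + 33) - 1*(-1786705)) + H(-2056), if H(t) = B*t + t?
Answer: 3201739619/1969 ≈ 1.6261e+6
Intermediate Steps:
B = 1/1969 ≈ 0.00050787
H(t) = 1970*t/1969 (H(t) = t/1969 + t = 1970*t/1969)
(-247*(609 + 33) - 1*(-1786705)) + H(-2056) = (-247*(609 + 33) - 1*(-1786705)) + (1970/1969)*(-2056) = (-247*642 + 1786705) - 4050320/1969 = (-158574 + 1786705) - 4050320/1969 = 1628131 - 4050320/1969 = 3201739619/1969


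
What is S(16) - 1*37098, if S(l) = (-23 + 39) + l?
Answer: -37066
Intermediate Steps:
S(l) = 16 + l
S(16) - 1*37098 = (16 + 16) - 1*37098 = 32 - 37098 = -37066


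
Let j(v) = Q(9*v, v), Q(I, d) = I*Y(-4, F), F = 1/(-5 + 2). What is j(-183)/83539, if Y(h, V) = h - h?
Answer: 0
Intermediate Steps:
F = -1/3 (F = 1/(-3) = -1/3 ≈ -0.33333)
Y(h, V) = 0
Q(I, d) = 0 (Q(I, d) = I*0 = 0)
j(v) = 0
j(-183)/83539 = 0/83539 = 0*(1/83539) = 0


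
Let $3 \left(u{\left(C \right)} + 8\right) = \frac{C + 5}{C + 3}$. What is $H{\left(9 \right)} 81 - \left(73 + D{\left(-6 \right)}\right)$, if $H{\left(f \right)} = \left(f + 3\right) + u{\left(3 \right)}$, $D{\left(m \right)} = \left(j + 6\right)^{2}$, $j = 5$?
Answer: $166$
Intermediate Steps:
$u{\left(C \right)} = -8 + \frac{5 + C}{3 \left(3 + C\right)}$ ($u{\left(C \right)} = -8 + \frac{\left(C + 5\right) \frac{1}{C + 3}}{3} = -8 + \frac{\left(5 + C\right) \frac{1}{3 + C}}{3} = -8 + \frac{\frac{1}{3 + C} \left(5 + C\right)}{3} = -8 + \frac{5 + C}{3 \left(3 + C\right)}$)
$D{\left(m \right)} = 121$ ($D{\left(m \right)} = \left(5 + 6\right)^{2} = 11^{2} = 121$)
$H{\left(f \right)} = - \frac{41}{9} + f$ ($H{\left(f \right)} = \left(f + 3\right) + \frac{-67 - 69}{3 \left(3 + 3\right)} = \left(3 + f\right) + \frac{-67 - 69}{3 \cdot 6} = \left(3 + f\right) + \frac{1}{3} \cdot \frac{1}{6} \left(-136\right) = \left(3 + f\right) - \frac{68}{9} = - \frac{41}{9} + f$)
$H{\left(9 \right)} 81 - \left(73 + D{\left(-6 \right)}\right) = \left(- \frac{41}{9} + 9\right) 81 - 194 = \frac{40}{9} \cdot 81 - 194 = 360 - 194 = 166$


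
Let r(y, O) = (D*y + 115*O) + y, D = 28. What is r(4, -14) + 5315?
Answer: 3821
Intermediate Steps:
r(y, O) = 29*y + 115*O (r(y, O) = (28*y + 115*O) + y = 29*y + 115*O)
r(4, -14) + 5315 = (29*4 + 115*(-14)) + 5315 = (116 - 1610) + 5315 = -1494 + 5315 = 3821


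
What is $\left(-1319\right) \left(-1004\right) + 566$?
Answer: $1324842$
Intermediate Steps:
$\left(-1319\right) \left(-1004\right) + 566 = 1324276 + 566 = 1324842$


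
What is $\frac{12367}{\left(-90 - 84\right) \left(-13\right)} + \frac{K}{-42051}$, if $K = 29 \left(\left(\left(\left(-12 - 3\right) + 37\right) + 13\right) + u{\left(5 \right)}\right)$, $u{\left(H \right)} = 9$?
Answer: $\frac{57462045}{10568818} \approx 5.4369$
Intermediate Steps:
$K = 1276$ ($K = 29 \left(\left(\left(\left(-12 - 3\right) + 37\right) + 13\right) + 9\right) = 29 \left(\left(\left(-15 + 37\right) + 13\right) + 9\right) = 29 \left(\left(22 + 13\right) + 9\right) = 29 \left(35 + 9\right) = 29 \cdot 44 = 1276$)
$\frac{12367}{\left(-90 - 84\right) \left(-13\right)} + \frac{K}{-42051} = \frac{12367}{\left(-90 - 84\right) \left(-13\right)} + \frac{1276}{-42051} = \frac{12367}{\left(-174\right) \left(-13\right)} + 1276 \left(- \frac{1}{42051}\right) = \frac{12367}{2262} - \frac{1276}{42051} = \frac{57462045}{10568818}$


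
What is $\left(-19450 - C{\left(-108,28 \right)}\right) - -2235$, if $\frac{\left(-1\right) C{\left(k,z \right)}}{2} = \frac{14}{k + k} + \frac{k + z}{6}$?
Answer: $- \frac{931057}{54} \approx -17242.0$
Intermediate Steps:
$C{\left(k,z \right)} = - \frac{14}{k} - \frac{k}{3} - \frac{z}{3}$ ($C{\left(k,z \right)} = - 2 \left(\frac{14}{k + k} + \frac{k + z}{6}\right) = - 2 \left(\frac{14}{2 k} + \left(k + z\right) \frac{1}{6}\right) = - 2 \left(14 \frac{1}{2 k} + \left(\frac{k}{6} + \frac{z}{6}\right)\right) = - 2 \left(\frac{7}{k} + \left(\frac{k}{6} + \frac{z}{6}\right)\right) = - 2 \left(\frac{7}{k} + \frac{k}{6} + \frac{z}{6}\right) = - \frac{14}{k} - \frac{k}{3} - \frac{z}{3}$)
$\left(-19450 - C{\left(-108,28 \right)}\right) - -2235 = \left(-19450 - \frac{-42 - - 108 \left(-108 + 28\right)}{3 \left(-108\right)}\right) - -2235 = \left(-19450 - \frac{1}{3} \left(- \frac{1}{108}\right) \left(-42 - \left(-108\right) \left(-80\right)\right)\right) + 2235 = \left(-19450 - \frac{1}{3} \left(- \frac{1}{108}\right) \left(-42 - 8640\right)\right) + 2235 = \left(-19450 - \frac{1}{3} \left(- \frac{1}{108}\right) \left(-8682\right)\right) + 2235 = \left(-19450 - \frac{1447}{54}\right) + 2235 = - \frac{1051747}{54} + 2235 = - \frac{931057}{54}$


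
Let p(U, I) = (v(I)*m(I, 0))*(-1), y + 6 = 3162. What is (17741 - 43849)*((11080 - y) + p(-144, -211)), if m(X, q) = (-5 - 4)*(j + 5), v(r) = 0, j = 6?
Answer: -206879792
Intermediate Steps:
y = 3156 (y = -6 + 3162 = 3156)
m(X, q) = -99 (m(X, q) = (-5 - 4)*(6 + 5) = -9*11 = -99)
p(U, I) = 0 (p(U, I) = (0*(-99))*(-1) = 0*(-1) = 0)
(17741 - 43849)*((11080 - y) + p(-144, -211)) = (17741 - 43849)*((11080 - 1*3156) + 0) = -26108*((11080 - 3156) + 0) = -26108*(7924 + 0) = -26108*7924 = -206879792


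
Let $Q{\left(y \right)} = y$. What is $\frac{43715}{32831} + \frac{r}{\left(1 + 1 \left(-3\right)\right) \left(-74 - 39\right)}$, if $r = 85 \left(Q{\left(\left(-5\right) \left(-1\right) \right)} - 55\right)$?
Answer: $- \frac{64826080}{3709903} \approx -17.474$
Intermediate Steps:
$r = -4250$ ($r = 85 \left(\left(-5\right) \left(-1\right) - 55\right) = 85 \left(5 - 55\right) = 85 \left(-50\right) = -4250$)
$\frac{43715}{32831} + \frac{r}{\left(1 + 1 \left(-3\right)\right) \left(-74 - 39\right)} = \frac{43715}{32831} - \frac{4250}{\left(1 + 1 \left(-3\right)\right) \left(-74 - 39\right)} = 43715 \cdot \frac{1}{32831} - \frac{4250}{\left(1 - 3\right) \left(-74 + \left(-55 + 16\right)\right)} = \frac{43715}{32831} - \frac{4250}{\left(-2\right) \left(-74 - 39\right)} = \frac{43715}{32831} - \frac{4250}{\left(-2\right) \left(-113\right)} = \frac{43715}{32831} - \frac{4250}{226} = \frac{43715}{32831} - \frac{2125}{113} = - \frac{64826080}{3709903}$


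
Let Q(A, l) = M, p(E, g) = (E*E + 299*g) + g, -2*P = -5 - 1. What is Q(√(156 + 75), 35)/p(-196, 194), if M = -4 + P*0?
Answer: -1/24154 ≈ -4.1401e-5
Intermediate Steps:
P = 3 (P = -(-5 - 1)/2 = -½*(-6) = 3)
p(E, g) = E² + 300*g (p(E, g) = (E² + 299*g) + g = E² + 300*g)
M = -4 (M = -4 + 3*0 = -4 + 0 = -4)
Q(A, l) = -4
Q(√(156 + 75), 35)/p(-196, 194) = -4/((-196)² + 300*194) = -4/(38416 + 58200) = -4/96616 = -4*1/96616 = -1/24154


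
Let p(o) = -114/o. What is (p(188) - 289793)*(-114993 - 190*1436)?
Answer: 10564803231967/94 ≈ 1.1239e+11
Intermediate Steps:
(p(188) - 289793)*(-114993 - 190*1436) = (-114/188 - 289793)*(-114993 - 190*1436) = (-114*1/188 - 289793)*(-114993 - 272840) = (-57/94 - 289793)*(-387833) = -27240599/94*(-387833) = 10564803231967/94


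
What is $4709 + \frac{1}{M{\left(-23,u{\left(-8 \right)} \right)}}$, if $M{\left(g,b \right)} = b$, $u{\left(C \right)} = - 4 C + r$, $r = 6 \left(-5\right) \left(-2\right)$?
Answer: $\frac{433229}{92} \approx 4709.0$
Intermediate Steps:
$r = 60$ ($r = \left(-30\right) \left(-2\right) = 60$)
$u{\left(C \right)} = 60 - 4 C$ ($u{\left(C \right)} = - 4 C + 60 = 60 - 4 C$)
$4709 + \frac{1}{M{\left(-23,u{\left(-8 \right)} \right)}} = 4709 + \frac{1}{60 - -32} = 4709 + \frac{1}{60 + 32} = 4709 + \frac{1}{92} = \frac{433229}{92}$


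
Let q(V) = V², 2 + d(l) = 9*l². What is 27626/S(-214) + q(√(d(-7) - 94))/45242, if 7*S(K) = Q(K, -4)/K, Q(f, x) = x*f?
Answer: -1093623383/22621 ≈ -48346.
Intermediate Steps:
d(l) = -2 + 9*l²
Q(f, x) = f*x
S(K) = -4/7 (S(K) = ((K*(-4))/K)/7 = ((-4*K)/K)/7 = (⅐)*(-4) = -4/7)
27626/S(-214) + q(√(d(-7) - 94))/45242 = 27626/(-4/7) + (√((-2 + 9*(-7)²) - 94))²/45242 = 27626*(-7/4) + (√((-2 + 9*49) - 94))²*(1/45242) = -96691/2 + (√((-2 + 441) - 94))²*(1/45242) = -96691/2 + (√(439 - 94))²*(1/45242) = -96691/2 + (√345)²*(1/45242) = -96691/2 + 345*(1/45242) = -96691/2 + 345/45242 = -1093623383/22621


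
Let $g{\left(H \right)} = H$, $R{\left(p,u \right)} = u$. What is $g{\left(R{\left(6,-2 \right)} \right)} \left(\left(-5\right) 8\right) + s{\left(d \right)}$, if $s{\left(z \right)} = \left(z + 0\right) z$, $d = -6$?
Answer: $116$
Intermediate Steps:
$s{\left(z \right)} = z^{2}$ ($s{\left(z \right)} = z z = z^{2}$)
$g{\left(R{\left(6,-2 \right)} \right)} \left(\left(-5\right) 8\right) + s{\left(d \right)} = - 2 \left(\left(-5\right) 8\right) + \left(-6\right)^{2} = \left(-2\right) \left(-40\right) + 36 = 80 + 36 = 116$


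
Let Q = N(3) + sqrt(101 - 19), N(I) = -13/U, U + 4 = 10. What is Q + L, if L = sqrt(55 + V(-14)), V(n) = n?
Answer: -13/6 + sqrt(41) + sqrt(82) ≈ 13.292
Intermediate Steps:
U = 6 (U = -4 + 10 = 6)
N(I) = -13/6
L = sqrt(41) (L = sqrt(55 - 14) = sqrt(41) ≈ 6.4031)
Q = -13/6 + sqrt(82) (Q = -13/6 + sqrt(101 - 19) = -13/6 + sqrt(82) ≈ 6.8887)
Q + L = (-13/6 + sqrt(82)) + sqrt(41) = -13/6 + sqrt(41) + sqrt(82)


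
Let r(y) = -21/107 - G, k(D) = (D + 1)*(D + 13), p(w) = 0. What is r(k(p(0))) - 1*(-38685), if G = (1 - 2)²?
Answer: 4139167/107 ≈ 38684.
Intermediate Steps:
G = 1 (G = (-1)² = 1)
k(D) = (1 + D)*(13 + D)
r(y) = -128/107 (r(y) = -21/107 - 1*1 = -21*1/107 - 1 = -21/107 - 1 = -128/107)
r(k(p(0))) - 1*(-38685) = -128/107 - 1*(-38685) = -128/107 + 38685 = 4139167/107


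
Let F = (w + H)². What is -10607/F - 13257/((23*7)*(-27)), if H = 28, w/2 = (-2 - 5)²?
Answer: 869627/365148 ≈ 2.3816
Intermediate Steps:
w = 98 (w = 2*(-2 - 5)² = 2*(-7)² = 2*49 = 98)
F = 15876 (F = (98 + 28)² = 126² = 15876)
-10607/F - 13257/((23*7)*(-27)) = -10607/15876 - 13257/((23*7)*(-27)) = -10607*1/15876 - 13257/(161*(-27)) = -10607/15876 - 13257/(-4347) = -10607/15876 - 13257*(-1/4347) = -10607/15876 + 491/161 = 869627/365148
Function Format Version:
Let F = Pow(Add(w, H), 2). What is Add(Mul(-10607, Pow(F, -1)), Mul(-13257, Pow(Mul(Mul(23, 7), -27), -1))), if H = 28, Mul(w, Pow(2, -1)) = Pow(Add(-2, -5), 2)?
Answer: Rational(869627, 365148) ≈ 2.3816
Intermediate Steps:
w = 98 (w = Mul(2, Pow(Add(-2, -5), 2)) = Mul(2, Pow(-7, 2)) = Mul(2, 49) = 98)
F = 15876 (F = Pow(Add(98, 28), 2) = Pow(126, 2) = 15876)
Add(Mul(-10607, Pow(F, -1)), Mul(-13257, Pow(Mul(Mul(23, 7), -27), -1))) = Add(Mul(-10607, Pow(15876, -1)), Mul(-13257, Pow(Mul(Mul(23, 7), -27), -1))) = Add(Mul(-10607, Rational(1, 15876)), Mul(-13257, Pow(Mul(161, -27), -1))) = Add(Rational(-10607, 15876), Mul(-13257, Pow(-4347, -1))) = Add(Rational(-10607, 15876), Mul(-13257, Rational(-1, 4347))) = Add(Rational(-10607, 15876), Rational(491, 161)) = Rational(869627, 365148)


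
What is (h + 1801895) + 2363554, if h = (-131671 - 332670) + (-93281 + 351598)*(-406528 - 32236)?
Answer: -113336499080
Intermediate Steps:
h = -113340664529 (h = -464341 + 258317*(-438764) = -464341 - 113340200188 = -113340664529)
(h + 1801895) + 2363554 = (-113340664529 + 1801895) + 2363554 = -113338862634 + 2363554 = -113336499080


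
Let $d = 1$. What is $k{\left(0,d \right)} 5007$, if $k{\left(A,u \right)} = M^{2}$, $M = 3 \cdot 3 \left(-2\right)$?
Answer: $1622268$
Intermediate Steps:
$M = -18$ ($M = 9 \left(-2\right) = -18$)
$k{\left(A,u \right)} = 324$ ($k{\left(A,u \right)} = \left(-18\right)^{2} = 324$)
$k{\left(0,d \right)} 5007 = 324 \cdot 5007 = 1622268$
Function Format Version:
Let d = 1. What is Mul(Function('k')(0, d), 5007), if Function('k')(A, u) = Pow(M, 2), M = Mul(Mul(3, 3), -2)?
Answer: 1622268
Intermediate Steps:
M = -18 (M = Mul(9, -2) = -18)
Function('k')(A, u) = 324 (Function('k')(A, u) = Pow(-18, 2) = 324)
Mul(Function('k')(0, d), 5007) = Mul(324, 5007) = 1622268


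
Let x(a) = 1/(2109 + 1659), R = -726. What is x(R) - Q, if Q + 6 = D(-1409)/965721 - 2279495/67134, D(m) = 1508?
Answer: 542229526907555/13571648049864 ≈ 39.953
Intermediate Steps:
x(a) = 1/3768
Q = -287805692723/7203634846 (Q = -6 + (1508/965721 - 2279495/67134) = -6 - 244583883647/7203634846 = -287805692723/7203634846 ≈ -39.953)
x(R) - Q = 1/3768 - 1*(-287805692723/7203634846) = 1/3768 + 287805692723/7203634846 = 542229526907555/13571648049864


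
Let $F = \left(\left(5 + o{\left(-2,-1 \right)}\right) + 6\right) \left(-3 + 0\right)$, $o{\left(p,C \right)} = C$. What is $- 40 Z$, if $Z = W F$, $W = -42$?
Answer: $-50400$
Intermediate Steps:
$F = -30$ ($F = \left(\left(5 - 1\right) + 6\right) \left(-3 + 0\right) = \left(4 + 6\right) \left(-3\right) = 10 \left(-3\right) = -30$)
$Z = 1260$ ($Z = \left(-42\right) \left(-30\right) = 1260$)
$- 40 Z = \left(-40\right) 1260 = -50400$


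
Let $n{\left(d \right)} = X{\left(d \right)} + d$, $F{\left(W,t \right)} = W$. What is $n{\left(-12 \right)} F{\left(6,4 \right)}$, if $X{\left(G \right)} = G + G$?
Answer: $-216$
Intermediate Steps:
$X{\left(G \right)} = 2 G$
$n{\left(d \right)} = 3 d$ ($n{\left(d \right)} = 2 d + d = 3 d$)
$n{\left(-12 \right)} F{\left(6,4 \right)} = 3 \left(-12\right) 6 = \left(-36\right) 6 = -216$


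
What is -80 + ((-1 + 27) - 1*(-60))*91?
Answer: 7746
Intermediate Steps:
-80 + ((-1 + 27) - 1*(-60))*91 = -80 + (26 + 60)*91 = -80 + 86*91 = -80 + 7826 = 7746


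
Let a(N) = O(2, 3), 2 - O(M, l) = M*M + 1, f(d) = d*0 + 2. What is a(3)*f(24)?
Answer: -6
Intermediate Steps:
f(d) = 2 (f(d) = 0 + 2 = 2)
O(M, l) = 1 - M**2 (O(M, l) = 2 - (M*M + 1) = 2 - (M**2 + 1) = 2 - (1 + M**2) = 2 + (-1 - M**2) = 1 - M**2)
a(N) = -3 (a(N) = 1 - 1*2**2 = 1 - 1*4 = 1 - 4 = -3)
a(3)*f(24) = -3*2 = -6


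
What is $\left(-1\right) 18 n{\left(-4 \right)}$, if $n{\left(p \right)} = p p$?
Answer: $-288$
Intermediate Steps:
$n{\left(p \right)} = p^{2}$
$\left(-1\right) 18 n{\left(-4 \right)} = \left(-1\right) 18 \left(-4\right)^{2} = \left(-18\right) 16 = -288$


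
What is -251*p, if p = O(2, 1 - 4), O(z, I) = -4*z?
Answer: 2008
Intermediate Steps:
p = -8 (p = -4*2 = -8)
-251*p = -251*(-8) = 2008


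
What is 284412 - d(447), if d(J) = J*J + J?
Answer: 84156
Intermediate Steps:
d(J) = J + J² (d(J) = J² + J = J + J²)
284412 - d(447) = 284412 - 447*(1 + 447) = 284412 - 447*448 = 284412 - 1*200256 = 284412 - 200256 = 84156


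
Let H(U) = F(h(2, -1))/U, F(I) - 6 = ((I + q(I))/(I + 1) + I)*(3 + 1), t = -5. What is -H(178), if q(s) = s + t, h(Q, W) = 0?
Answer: 7/89 ≈ 0.078652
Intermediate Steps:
q(s) = -5 + s (q(s) = s - 5 = -5 + s)
F(I) = 6 + 4*I + 4*(-5 + 2*I)/(1 + I) (F(I) = 6 + ((I + (-5 + I))/(I + 1) + I)*(3 + 1) = 6 + ((-5 + 2*I)/(1 + I) + I)*4 = 6 + (I + (-5 + 2*I)/(1 + I))*4 = 6 + (4*I + 4*(-5 + 2*I)/(1 + I)) = 6 + 4*I + 4*(-5 + 2*I)/(1 + I))
H(U) = -14/U (H(U) = (2*(-7 + 2*0**2 + 9*0)/(1 + 0))/U = (2*(-7 + 2*0 + 0)/1)/U = (2*1*(-7 + 0 + 0))/U = (2*1*(-7))/U = -14/U)
-H(178) = -(-14)/178 = -1*(-7/89) = 7/89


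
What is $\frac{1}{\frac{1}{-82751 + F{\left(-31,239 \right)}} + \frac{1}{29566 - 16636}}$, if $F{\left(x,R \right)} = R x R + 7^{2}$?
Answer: $\frac{23965147290}{1840523} \approx 13021.0$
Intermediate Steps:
$F{\left(x,R \right)} = 49 + x R^{2}$ ($F{\left(x,R \right)} = x R^{2} + 49 = 49 + x R^{2}$)
$\frac{1}{\frac{1}{-82751 + F{\left(-31,239 \right)}} + \frac{1}{29566 - 16636}} = \frac{1}{\frac{1}{-82751 + \left(49 - 31 \cdot 239^{2}\right)} + \frac{1}{29566 - 16636}} = \frac{1}{\frac{1}{-82751 + \left(49 - 1770751\right)} + \frac{1}{12930}} = \frac{1}{\frac{1}{-82751 - 1770702} + \frac{1}{12930}} = \frac{1}{\frac{1}{-1853453} + \frac{1}{12930}} = \frac{1}{- \frac{1}{1853453} + \frac{1}{12930}} = \frac{1}{\frac{1840523}{23965147290}} = \frac{23965147290}{1840523}$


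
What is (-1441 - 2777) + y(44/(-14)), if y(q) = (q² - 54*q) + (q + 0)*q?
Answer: -197398/49 ≈ -4028.5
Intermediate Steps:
y(q) = -54*q + 2*q² (y(q) = (q² - 54*q) + q*q = (q² - 54*q) + q² = -54*q + 2*q²)
(-1441 - 2777) + y(44/(-14)) = (-1441 - 2777) + 2*(44/(-14))*(-27 + 44/(-14)) = -4218 + 2*(44*(-1/14))*(-27 + 44*(-1/14)) = -4218 + 2*(-22/7)*(-27 - 22/7) = -4218 + 2*(-22/7)*(-211/7) = -4218 + 9284/49 = -197398/49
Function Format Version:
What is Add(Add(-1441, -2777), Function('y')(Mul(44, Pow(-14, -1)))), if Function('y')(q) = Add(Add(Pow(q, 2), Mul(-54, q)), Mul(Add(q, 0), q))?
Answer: Rational(-197398, 49) ≈ -4028.5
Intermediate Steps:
Function('y')(q) = Add(Mul(-54, q), Mul(2, Pow(q, 2))) (Function('y')(q) = Add(Add(Pow(q, 2), Mul(-54, q)), Mul(q, q)) = Add(Add(Pow(q, 2), Mul(-54, q)), Pow(q, 2)) = Add(Mul(-54, q), Mul(2, Pow(q, 2))))
Add(Add(-1441, -2777), Function('y')(Mul(44, Pow(-14, -1)))) = Add(Add(-1441, -2777), Mul(2, Mul(44, Pow(-14, -1)), Add(-27, Mul(44, Pow(-14, -1))))) = Add(-4218, Mul(2, Mul(44, Rational(-1, 14)), Add(-27, Mul(44, Rational(-1, 14))))) = Add(-4218, Mul(2, Rational(-22, 7), Add(-27, Rational(-22, 7)))) = Add(-4218, Mul(2, Rational(-22, 7), Rational(-211, 7))) = Add(-4218, Rational(9284, 49)) = Rational(-197398, 49)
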